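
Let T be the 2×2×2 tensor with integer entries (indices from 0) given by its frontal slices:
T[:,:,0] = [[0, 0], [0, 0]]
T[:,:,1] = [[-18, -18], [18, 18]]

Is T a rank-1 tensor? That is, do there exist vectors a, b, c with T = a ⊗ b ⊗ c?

If T = a ⊗ b ⊗ c then every fibre of T is a multiple of the corresponding factor, so read the factors off the fibres through the nonzero entry T[0,0,1] = -18.
The mode-1 fibre T[:,0,1] = [-18, 18] gives a = [1, -1] (primitive direction); the mode-2 fibre T[0,:,1] = [-18, -18] gives b = [1, 1]; then c[k] = T[0,0,k] / (a[0]·b[0]) = [0, -18] / 1 = [0, -18].
Expanding [1, -1] ⊗ [1, 1] ⊗ [0, -18] reproduces all 8 entries of T, so T = [1, -1] ⊗ [1, 1] ⊗ [0, -18] and rank(T) ≤ 1.
Equivalently every frontal slice T[:,:,k] is c[k] times the rank-1 matrix [1, -1] ⊗ [1, 1]. So T has rank 1 (it is nonzero).

Yes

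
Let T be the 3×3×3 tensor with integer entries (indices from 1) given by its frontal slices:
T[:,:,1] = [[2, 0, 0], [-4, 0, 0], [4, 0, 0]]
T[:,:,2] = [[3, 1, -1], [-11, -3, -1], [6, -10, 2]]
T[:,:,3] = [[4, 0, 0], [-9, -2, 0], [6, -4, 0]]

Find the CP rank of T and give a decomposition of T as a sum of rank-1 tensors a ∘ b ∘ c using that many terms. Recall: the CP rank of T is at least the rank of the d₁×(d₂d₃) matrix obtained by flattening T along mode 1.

Lower bound: in the mode-2 unfolding of T (rows indexed by j, columns by (i,k)) the 3×3 minor on rows j ∈ {1, 2, 3}, columns (i,k) ∈ {(1,1), (1,2), (2,2)} is det [[2, 3, -11], [0, 1, -3], [0, -1, -1]] = -8 ≠ 0, so that unfolding has rank ≥ 3 and hence rank(T) ≥ 3 (CP rank is at least every unfolding rank, though it can be larger).
Upper bound: T is a sum of 3 rank-1 terms, T = (0, 1, 2) ∘ (1, 2, 0) ∘ (0, -2, -1) + (1, -2, 2) ∘ (1, 0, 0) ∘ (2, 4, 4) + (1, 1, -2) ∘ (1, -1, 1) ∘ (0, -1, 0) (written with every a and b primitive with positive leading entry and the scale carried by c; CP decompositions are not unique, and this one is verified by expanding entrywise), so rank(T) ≤ 3.
These bounds meet, so rank(T) = 3.

rank(T) = 3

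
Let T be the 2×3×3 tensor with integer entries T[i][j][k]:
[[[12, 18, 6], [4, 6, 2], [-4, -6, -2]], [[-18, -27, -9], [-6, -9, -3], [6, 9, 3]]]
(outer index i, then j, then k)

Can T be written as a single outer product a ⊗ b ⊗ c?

Yes

The mode-1 fibre T[:,0,0] = [12, -18] gives a = [2, -3] (primitive direction); the mode-2 fibre T[0,:,0] = [12, 4, -4] gives b = [3, 1, -1]; then c[k] = T[0,0,k] / (a[0]·b[0]) = [12, 18, 6] / 6 = [2, 3, 1].
Expanding [2, -3] ⊗ [3, 1, -1] ⊗ [2, 3, 1] reproduces all 18 entries of T, so T = [2, -3] ⊗ [3, 1, -1] ⊗ [2, 3, 1] and rank(T) ≤ 1.
Equivalently every frontal slice T[:,:,k] is c[k] times the rank-1 matrix [2, -3] ⊗ [3, 1, -1]. So T has rank 1 (it is nonzero).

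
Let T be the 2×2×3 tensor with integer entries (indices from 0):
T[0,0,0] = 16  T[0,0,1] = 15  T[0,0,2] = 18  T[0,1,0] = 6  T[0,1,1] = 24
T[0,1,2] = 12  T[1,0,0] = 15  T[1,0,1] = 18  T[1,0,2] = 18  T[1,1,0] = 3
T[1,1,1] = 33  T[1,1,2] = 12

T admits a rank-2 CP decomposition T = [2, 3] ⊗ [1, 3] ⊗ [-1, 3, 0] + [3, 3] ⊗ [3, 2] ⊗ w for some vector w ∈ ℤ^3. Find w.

w = [2, 1, 2]

Subtract the known terms from T to get the rank-1 residual R = [3, 3] ⊗ [3, 2] ⊗ w, so R[i,j,k] = a[i]·b[j]·w[k]. Pick indices with nonzero a[0]·b[0] = (3)·(3) = 9. Only the fibre through (0,0,·) is needed: R[0,0,:] = T[0,0,:] − Σₗ aₗ[0]bₗ[0]cₗ = [16, 15, 18] − (2)·(1)·[-1, 3, 0] = [18, 9, 18]. Then w[k] = R[0,0,k] / 9 for each k, giving w = [18, 9, 18] / 9 = [2, 1, 2].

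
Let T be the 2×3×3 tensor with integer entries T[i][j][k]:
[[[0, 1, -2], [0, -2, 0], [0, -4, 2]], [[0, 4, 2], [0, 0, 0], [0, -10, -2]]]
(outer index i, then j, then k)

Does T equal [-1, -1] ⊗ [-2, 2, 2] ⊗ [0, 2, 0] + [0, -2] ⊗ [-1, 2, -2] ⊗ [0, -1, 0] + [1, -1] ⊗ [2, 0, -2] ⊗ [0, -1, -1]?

No

Reconstruct entry (0,0,1) from the claimed factors: Σₗ aₗ[0]bₗ[0]cₗ[1] = (-1)·(-2)·(2) + (0)·(-1)·(-1) + (1)·(2)·(-1) = 2, but T[0,0,1] = 1. The claim is false.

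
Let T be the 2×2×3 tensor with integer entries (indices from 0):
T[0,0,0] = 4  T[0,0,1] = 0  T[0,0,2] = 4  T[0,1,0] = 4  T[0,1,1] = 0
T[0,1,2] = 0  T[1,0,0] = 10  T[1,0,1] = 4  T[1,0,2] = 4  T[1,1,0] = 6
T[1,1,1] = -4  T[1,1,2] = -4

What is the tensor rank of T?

Lower bound: in the mode-3 unfolding of T (rows indexed by k, columns by (i,j)) the 3×3 minor on rows k ∈ {0, 1, 2}, columns (i,j) ∈ {(0,0), (0,1), (1,0)} is det [[4, 4, 10], [0, 0, 4], [4, 0, 4]] = 64 ≠ 0, so that unfolding has rank ≥ 3 and hence rank(T) ≥ 3 (CP rank is at least every unfolding rank, though it can be larger).
Upper bound: T is a sum of 3 rank-1 terms, T = (0, 1) ⊗ (1, -1) ⊗ (2, 4, 4) + (1, 0) ⊗ (1, 0) ⊗ (0, 0, 4) + (1, 2) ⊗ (1, 1) ⊗ (4, 0, 0) (one valid choice — decompositions are not unique — normalised so each a, b is primitive with positive first nonzero entry; check it by expanding all entries), so rank(T) ≤ 3.
These bounds meet, so rank(T) = 3.

3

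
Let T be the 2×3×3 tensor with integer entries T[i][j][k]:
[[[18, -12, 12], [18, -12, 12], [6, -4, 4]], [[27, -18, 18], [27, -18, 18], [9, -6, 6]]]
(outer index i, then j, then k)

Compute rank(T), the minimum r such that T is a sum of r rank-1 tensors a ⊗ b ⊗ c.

1

Lower bound: T ≠ 0 (e.g. T[0,0,0] = 18), so rank(T) ≥ 1.
Upper bound: if T = a ⊗ b ⊗ c then every fibre of T is a multiple of the corresponding factor, so read the factors off the fibres through the nonzero entry T[0,0,0] = 18.
The mode-1 fibre T[:,0,0] = [18, 27] gives a = (2, 3) (primitive direction); the mode-2 fibre T[0,:,0] = [18, 18, 6] gives b = (3, 3, 1); then c[k] = T[0,0,k] / (a[0]·b[0]) = [18, -12, 12] / 6 = (3, -2, 2).
Expanding (2, 3) ⊗ (3, 3, 1) ⊗ (3, -2, 2) reproduces all 18 entries of T, so T = (2, 3) ⊗ (3, 3, 1) ⊗ (3, -2, 2) and rank(T) ≤ 1.
These bounds meet, so rank(T) = 1.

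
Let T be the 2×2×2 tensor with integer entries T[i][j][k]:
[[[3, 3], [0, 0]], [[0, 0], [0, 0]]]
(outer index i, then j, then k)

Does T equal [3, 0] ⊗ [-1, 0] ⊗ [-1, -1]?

Yes

Reconstruct entrywise from the claimed factors. For example, T[1,1,0] = 0 and Σₗ aₗ[1]bₗ[1]cₗ[0] = (0)·(0)·(-1) = 0; checking all 8 entries, every one matches. The claim holds.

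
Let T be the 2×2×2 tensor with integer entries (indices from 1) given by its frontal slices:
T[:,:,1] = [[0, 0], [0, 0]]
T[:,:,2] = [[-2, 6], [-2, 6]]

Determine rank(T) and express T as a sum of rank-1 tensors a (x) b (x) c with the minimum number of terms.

rank(T) = 1

Lower bound: T ≠ 0 (e.g. T[1,1,2] = -2), so rank(T) ≥ 1.
Upper bound: if T = a (x) b (x) c then every fibre of T is a multiple of the corresponding factor, so read the factors off the fibres through the nonzero entry T[1,1,2] = -2.
The mode-1 fibre T[:,1,2] = [-2, -2] gives a = [1, 1] (primitive direction); the mode-2 fibre T[1,:,2] = [-2, 6] gives b = [1, -3]; then c[k] = T[1,1,k] / (a[1]·b[1]) = [0, -2] / 1 = [0, -2].
Expanding [1, 1] (x) [1, -3] (x) [0, -2] reproduces all 8 entries of T, so T = [1, 1] (x) [1, -3] (x) [0, -2] and rank(T) ≤ 1.
These bounds meet, so rank(T) = 1.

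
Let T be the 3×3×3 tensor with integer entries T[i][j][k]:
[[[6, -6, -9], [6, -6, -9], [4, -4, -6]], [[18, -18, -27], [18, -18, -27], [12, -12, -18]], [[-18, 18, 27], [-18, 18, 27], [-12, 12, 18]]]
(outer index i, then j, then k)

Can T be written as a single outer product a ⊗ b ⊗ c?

Yes

If T = a ⊗ b ⊗ c then every fibre of T is a multiple of the corresponding factor, so read the factors off the fibres through the nonzero entry T[0,0,0] = 6.
The mode-1 fibre T[:,0,0] = [6, 18, -18] gives a = [1, 3, -3] (primitive direction); the mode-2 fibre T[0,:,0] = [6, 6, 4] gives b = [3, 3, 2]; then c[k] = T[0,0,k] / (a[0]·b[0]) = [6, -6, -9] / 3 = [2, -2, -3].
Expanding [1, 3, -3] ⊗ [3, 3, 2] ⊗ [2, -2, -3] reproduces all 27 entries of T, so T = [1, 3, -3] ⊗ [3, 3, 2] ⊗ [2, -2, -3] and rank(T) ≤ 1.
Equivalently every frontal slice T[:,:,k] is c[k] times the rank-1 matrix [1, 3, -3] ⊗ [3, 3, 2]. So T has rank 1 (it is nonzero).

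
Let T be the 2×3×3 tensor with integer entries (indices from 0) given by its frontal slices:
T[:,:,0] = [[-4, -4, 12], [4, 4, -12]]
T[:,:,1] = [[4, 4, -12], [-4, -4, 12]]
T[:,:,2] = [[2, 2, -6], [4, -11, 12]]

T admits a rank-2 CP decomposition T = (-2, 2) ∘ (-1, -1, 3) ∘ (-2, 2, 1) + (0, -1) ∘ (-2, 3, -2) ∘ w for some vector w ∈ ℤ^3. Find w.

w = (0, 0, 3)

Subtract the known terms from T to get the rank-1 residual R = (0, -1) ∘ (-2, 3, -2) ∘ w, so R[i,j,k] = a[i]·b[j]·w[k]. Pick indices with nonzero a[1]·b[0] = (-1)·(-2) = 2. Only the fibre through (1,0,·) is needed: R[1,0,:] = T[1,0,:] − Σₗ aₗ[1]bₗ[0]cₗ = [4, -4, 4] − (2)·(-1)·(-2, 2, 1) = [0, 0, 6]. Then w[k] = R[1,0,k] / 2 for each k, giving w = [0, 0, 6] / 2 = (0, 0, 3).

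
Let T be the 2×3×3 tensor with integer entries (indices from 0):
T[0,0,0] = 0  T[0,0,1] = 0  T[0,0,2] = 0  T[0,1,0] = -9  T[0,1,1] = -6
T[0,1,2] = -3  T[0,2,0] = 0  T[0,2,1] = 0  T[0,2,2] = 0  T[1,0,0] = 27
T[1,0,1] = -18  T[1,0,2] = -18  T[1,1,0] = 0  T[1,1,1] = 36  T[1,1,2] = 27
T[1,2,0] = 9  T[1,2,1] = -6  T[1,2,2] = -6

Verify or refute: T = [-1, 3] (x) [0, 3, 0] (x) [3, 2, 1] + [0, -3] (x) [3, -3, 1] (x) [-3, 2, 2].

Yes

Reconstruct entrywise from the claimed factors. For example, T[1,2,2] = -6 and Σₗ aₗ[1]bₗ[2]cₗ[2] = (3)·(0)·(1) + (-3)·(1)·(2) = -6; checking all 18 entries, every one matches. The claim holds.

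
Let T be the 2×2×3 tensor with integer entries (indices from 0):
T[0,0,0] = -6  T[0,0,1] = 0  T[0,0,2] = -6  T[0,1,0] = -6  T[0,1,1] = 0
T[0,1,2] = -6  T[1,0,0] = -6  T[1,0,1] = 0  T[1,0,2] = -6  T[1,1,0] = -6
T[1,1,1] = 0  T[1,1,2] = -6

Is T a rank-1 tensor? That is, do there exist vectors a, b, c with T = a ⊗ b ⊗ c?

Yes

If T = a ⊗ b ⊗ c then every fibre of T is a multiple of the corresponding factor, so read the factors off the fibres through the nonzero entry T[0,0,0] = -6.
The mode-1 fibre T[:,0,0] = [-6, -6] gives a = [1, 1] (primitive direction); the mode-2 fibre T[0,:,0] = [-6, -6] gives b = [1, 1]; then c[k] = T[0,0,k] / (a[0]·b[0]) = [-6, 0, -6] / 1 = [-6, 0, -6].
Expanding [1, 1] ⊗ [1, 1] ⊗ [-6, 0, -6] reproduces all 12 entries of T, so T = [1, 1] ⊗ [1, 1] ⊗ [-6, 0, -6] and rank(T) ≤ 1.
Equivalently every frontal slice T[:,:,k] is c[k] times the rank-1 matrix [1, 1] ⊗ [1, 1]. So T has rank 1 (it is nonzero).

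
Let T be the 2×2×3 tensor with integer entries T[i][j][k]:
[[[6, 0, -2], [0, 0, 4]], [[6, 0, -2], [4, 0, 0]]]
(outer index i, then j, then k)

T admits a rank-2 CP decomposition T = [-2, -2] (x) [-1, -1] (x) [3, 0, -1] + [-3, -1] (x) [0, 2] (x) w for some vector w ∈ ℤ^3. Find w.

Subtract the known terms from T to get the rank-1 residual R = [-3, -1] (x) [0, 2] (x) w, so R[i,j,k] = a[i]·b[j]·w[k]. Pick indices with nonzero a[0]·b[1] = (-3)·(2) = -6. Only the fibre through (0,1,·) is needed: R[0,1,:] = T[0,1,:] − Σₗ aₗ[0]bₗ[1]cₗ = [0, 0, 4] − (-2)·(-1)·[3, 0, -1] = [-6, 0, 6]. Then w[k] = R[0,1,k] / -6 for each k, giving w = [-6, 0, 6] / -6 = [1, 0, -1].

w = [1, 0, -1]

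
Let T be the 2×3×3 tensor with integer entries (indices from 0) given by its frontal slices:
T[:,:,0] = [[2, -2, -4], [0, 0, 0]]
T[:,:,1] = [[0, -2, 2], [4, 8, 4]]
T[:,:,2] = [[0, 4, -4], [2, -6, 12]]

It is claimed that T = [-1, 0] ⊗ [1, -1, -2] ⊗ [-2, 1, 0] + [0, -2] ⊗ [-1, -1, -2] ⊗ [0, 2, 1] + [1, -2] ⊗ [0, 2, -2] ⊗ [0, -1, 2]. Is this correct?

Reconstruct entry (0,0,1) from the claimed factors: Σₗ aₗ[0]bₗ[0]cₗ[1] = (-1)·(1)·(1) + (0)·(-1)·(2) + (1)·(0)·(-1) = -1, but T[0,0,1] = 0. The claim is false.

No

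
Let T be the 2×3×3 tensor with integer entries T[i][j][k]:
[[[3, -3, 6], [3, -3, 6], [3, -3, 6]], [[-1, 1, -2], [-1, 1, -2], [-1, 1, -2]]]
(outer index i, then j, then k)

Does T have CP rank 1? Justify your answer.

If T = a (x) b (x) c then every fibre of T is a multiple of the corresponding factor, so read the factors off the fibres through the nonzero entry T[0,0,0] = 3.
The mode-1 fibre T[:,0,0] = [3, -1] gives a = [3, -1] (primitive direction); the mode-2 fibre T[0,:,0] = [3, 3, 3] gives b = [1, 1, 1]; then c[k] = T[0,0,k] / (a[0]·b[0]) = [3, -3, 6] / 3 = [1, -1, 2].
Expanding [3, -1] (x) [1, 1, 1] (x) [1, -1, 2] reproduces all 18 entries of T, so T = [3, -1] (x) [1, 1, 1] (x) [1, -1, 2] and rank(T) ≤ 1.
Equivalently every frontal slice T[:,:,k] is c[k] times the rank-1 matrix [3, -1] (x) [1, 1, 1]. So T has rank 1 (it is nonzero).

Yes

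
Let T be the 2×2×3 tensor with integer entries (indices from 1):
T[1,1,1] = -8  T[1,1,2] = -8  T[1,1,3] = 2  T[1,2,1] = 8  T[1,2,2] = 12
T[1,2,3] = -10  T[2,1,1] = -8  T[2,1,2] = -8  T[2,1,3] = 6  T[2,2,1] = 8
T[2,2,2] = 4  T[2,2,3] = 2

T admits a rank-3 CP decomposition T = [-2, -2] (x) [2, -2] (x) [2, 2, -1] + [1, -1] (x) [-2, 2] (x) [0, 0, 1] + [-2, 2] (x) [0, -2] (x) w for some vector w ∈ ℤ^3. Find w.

w = [0, 1, -2]

Subtract the known terms from T to get the rank-1 residual R = [-2, 2] (x) [0, -2] (x) w, so R[i,j,k] = a[i]·b[j]·w[k]. Pick indices with nonzero a[1]·b[2] = (-2)·(-2) = 4. Only the fibre through (1,2,·) is needed: R[1,2,:] = T[1,2,:] − Σₗ aₗ[1]bₗ[2]cₗ = [8, 12, -10] − (-2)·(-2)·[2, 2, -1] − (1)·(2)·[0, 0, 1] = [0, 4, -8]. Then w[k] = R[1,2,k] / 4 for each k, giving w = [0, 4, -8] / 4 = [0, 1, -2].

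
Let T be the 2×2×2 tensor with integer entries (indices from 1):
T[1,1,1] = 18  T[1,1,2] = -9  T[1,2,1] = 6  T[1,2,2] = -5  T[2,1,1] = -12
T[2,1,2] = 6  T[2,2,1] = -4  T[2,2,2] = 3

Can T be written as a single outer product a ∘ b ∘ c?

The mode-2 unfolding of T (rows indexed by j, columns by (i,k) = (1,1), (1,2), (2,1), (2,2)) is [[18, -9, -12, 6], [6, -5, -4, 3]].
There the 2×2 minor on rows j ∈ {1, 2}, columns (i,k) ∈ {(1,1), (1,2)} is det [[18, -9], [6, -5]] = -36 ≠ 0, so this unfolding has rank ≥ 2; CP rank is at least every unfolding rank, so rank(T) ≥ 2.
In particular rank(T) ≥ 2 > 1, so T is not rank-1.

No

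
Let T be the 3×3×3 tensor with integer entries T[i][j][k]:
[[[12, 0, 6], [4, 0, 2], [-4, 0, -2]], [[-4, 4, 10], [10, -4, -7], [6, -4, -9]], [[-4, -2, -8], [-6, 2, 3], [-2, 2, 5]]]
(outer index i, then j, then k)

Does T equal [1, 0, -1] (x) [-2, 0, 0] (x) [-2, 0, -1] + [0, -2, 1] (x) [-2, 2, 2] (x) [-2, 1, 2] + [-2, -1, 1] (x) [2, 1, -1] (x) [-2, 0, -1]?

Yes

Reconstruct entrywise from the claimed factors. For example, T[0,2,1] = 0 and Σₗ aₗ[0]bₗ[2]cₗ[1] = (1)·(0)·(0) + (0)·(2)·(1) + (-2)·(-1)·(0) = 0; checking all 27 entries, every one matches. The claim holds.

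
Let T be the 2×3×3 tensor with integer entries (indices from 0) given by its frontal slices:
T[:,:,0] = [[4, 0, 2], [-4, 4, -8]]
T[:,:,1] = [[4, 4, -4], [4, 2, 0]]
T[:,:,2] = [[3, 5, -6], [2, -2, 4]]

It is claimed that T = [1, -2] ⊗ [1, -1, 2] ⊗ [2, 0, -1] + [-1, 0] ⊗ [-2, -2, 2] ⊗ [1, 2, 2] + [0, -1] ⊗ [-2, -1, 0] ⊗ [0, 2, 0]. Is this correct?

Yes

Reconstruct entrywise from the claimed factors. For example, T[0,2,2] = -6 and Σₗ aₗ[0]bₗ[2]cₗ[2] = (1)·(2)·(-1) + (-1)·(2)·(2) + (0)·(0)·(0) = -6; checking all 18 entries, every one matches. The claim holds.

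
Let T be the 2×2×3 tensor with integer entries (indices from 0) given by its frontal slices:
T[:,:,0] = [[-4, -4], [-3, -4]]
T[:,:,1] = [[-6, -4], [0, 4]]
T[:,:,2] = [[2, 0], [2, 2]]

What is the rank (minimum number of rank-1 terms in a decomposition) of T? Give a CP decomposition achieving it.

Lower bound: the mode-3 unfolding of T (rows indexed by k, columns by (i,j) = (0,0), (0,1), (1,0), (1,1)) is [[-4, -4, -3, -4], [-6, -4, 0, 4], [2, 0, 2, 2]].
There the 3×3 minor on rows k ∈ {0, 1, 2}, columns (i,j) ∈ {(0,0), (0,1), (1,0)} is det [[-4, -4, -3], [-6, -4, 0], [2, 0, 2]] = -40 ≠ 0, so this unfolding has rank ≥ 3; CP rank is at least every unfolding rank, so rank(T) ≥ 3. (This is only a lower bound: in general the CP rank may exceed every unfolding rank, so we still need to exhibit 3 rank-1 terms summing to T.)
Upper bound: T is a sum of 3 rank-1 terms, T = [0, 1] ⊗ [1, 2] ⊗ [-1, 2, 2] + [1, 1] ⊗ [1, 2] ⊗ [0, 2, -2] + [2, 1] ⊗ [1, 1] ⊗ [-2, -4, 2] (written with every a and b primitive with positive leading entry and the scale carried by c; CP decompositions are not unique, and this one is verified by expanding entrywise), so rank(T) ≤ 3.
These bounds meet, so rank(T) = 3.

rank(T) = 3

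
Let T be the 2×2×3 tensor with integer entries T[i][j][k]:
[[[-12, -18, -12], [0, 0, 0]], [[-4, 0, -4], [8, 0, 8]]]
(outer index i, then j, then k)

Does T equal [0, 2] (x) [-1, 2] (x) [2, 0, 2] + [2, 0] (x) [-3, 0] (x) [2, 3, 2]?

Reconstruct entrywise from the claimed factors. For example, T[1,0,1] = 0 and Σₗ aₗ[1]bₗ[0]cₗ[1] = (2)·(-1)·(0) + (0)·(-3)·(3) = 0; checking all 12 entries, every one matches. The claim holds.

Yes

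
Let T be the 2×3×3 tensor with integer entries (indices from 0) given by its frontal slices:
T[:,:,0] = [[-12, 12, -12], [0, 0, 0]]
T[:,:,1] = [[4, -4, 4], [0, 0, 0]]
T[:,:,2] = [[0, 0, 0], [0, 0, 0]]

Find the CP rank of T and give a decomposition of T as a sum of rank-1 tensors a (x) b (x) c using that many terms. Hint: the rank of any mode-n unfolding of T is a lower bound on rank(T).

Lower bound: T ≠ 0 (e.g. T[0,0,0] = -12), so rank(T) ≥ 1.
Upper bound: if T = a (x) b (x) c then every fibre of T is a multiple of the corresponding factor, so read the factors off the fibres through the nonzero entry T[0,0,0] = -12.
The mode-1 fibre T[:,0,0] = [-12, 0] gives a = (1, 0) (primitive direction); the mode-2 fibre T[0,:,0] = [-12, 12, -12] gives b = (1, -1, 1); then c[k] = T[0,0,k] / (a[0]·b[0]) = [-12, 4, 0] / 1 = (-12, 4, 0).
Expanding (1, 0) (x) (1, -1, 1) (x) (-12, 4, 0) reproduces all 18 entries of T, so T = (1, 0) (x) (1, -1, 1) (x) (-12, 4, 0) and rank(T) ≤ 1.
These bounds meet, so rank(T) = 1.
Check entry T[1,1,0] = 0: (0)·(-1)·(-12) = 0.

rank(T) = 1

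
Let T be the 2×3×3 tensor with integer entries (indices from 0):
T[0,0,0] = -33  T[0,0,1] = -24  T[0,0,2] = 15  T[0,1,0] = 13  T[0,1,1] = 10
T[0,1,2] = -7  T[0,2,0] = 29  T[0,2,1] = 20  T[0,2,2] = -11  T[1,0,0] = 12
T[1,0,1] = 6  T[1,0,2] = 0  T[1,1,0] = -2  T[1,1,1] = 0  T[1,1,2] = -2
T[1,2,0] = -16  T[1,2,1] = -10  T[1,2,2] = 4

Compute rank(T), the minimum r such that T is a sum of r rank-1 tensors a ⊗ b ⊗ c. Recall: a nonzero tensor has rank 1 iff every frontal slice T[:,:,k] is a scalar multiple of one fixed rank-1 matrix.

Lower bound: the mode-3 unfolding of T (rows indexed by k, columns by (i,j) = (0,0), (0,1), (0,2), (1,0), (1,1), (1,2)) is [[-33, 13, 29, 12, -2, -16], [-24, 10, 20, 6, 0, -10], [15, -7, -11, 0, -2, 4]].
There the 2×2 minor on rows k ∈ {0, 1}, columns (i,j) ∈ {(0,0), (0,1)} is det [[-33, 13], [-24, 10]] = -18 ≠ 0, so this unfolding has rank ≥ 2; CP rank is at least every unfolding rank, so rank(T) ≥ 2. (Flattening ranks never certify an upper bound on CP rank; for that we must actually write T with 2 rank-1 terms.)
Upper bound — finding two terms. Write S_k = T[:,:,k] for the frontal slices: S₀ = [[-33, 13, 29], [12, -2, -16]], S₁ = [[-24, 10, 20], [6, 0, -10]], S₂ = [[15, -7, -11], [0, -2, 4]].
If T = a₁ ⊗ b₁ ⊗ c₁ + a₂ ⊗ b₂ ⊗ c₂ then each S_k = c₁[k]·a₁b₁ᵀ + c₂[k]·a₂b₂ᵀ. S₀ and S₁ are linearly independent, so a₁b₁ᵀ and a₂b₂ᵀ must span the same plane of matrices: they are the rank-1 matrices of the form x·S₀ + y·S₁.
The 2×2 minor of x·S₀ + y·S₁ on rows {0,1}, columns {0,1} is −90·x² − 150·xy − 60·y² = (-30)·(3·x + 2·y)(x + y), vanishing at (x:y) = (2:-3) and (1:-1).
M₁ = 2·S₀ − 3·S₁ = [[6, -4, -2], [6, -4, -2]] = 2·[1, 1][3, -2, -1]ᵀ and M₂ = S₀ − S₁ = [[-9, 3, 9], [6, -2, -6]] = −[3, -2][3, -1, -3]ᵀ, so take a₁ = [1, 1], b₁ = [3, -2, -1], a₂ = [3, -2], b₂ = [3, -1, -3].
Each slice is an integer combination of E₁ = a₁b₁ᵀ and E₂ = a₂b₂ᵀ: S₀ = −2·E₁ − 3·E₂, S₁ = −2·E₁ − 2·E₂, S₂ = 2·E₁ + E₂; reading off coefficients, c₁ = [-2, -2, 2] and c₂ = [-3, -2, 1].
Hence T = [1, 1] ⊗ [3, -2, -1] ⊗ [-2, -2, 2] + [3, -2] ⊗ [3, -1, -3] ⊗ [-3, -2, 1], so rank(T) ≤ 2.
These bounds meet, so rank(T) = 2.

2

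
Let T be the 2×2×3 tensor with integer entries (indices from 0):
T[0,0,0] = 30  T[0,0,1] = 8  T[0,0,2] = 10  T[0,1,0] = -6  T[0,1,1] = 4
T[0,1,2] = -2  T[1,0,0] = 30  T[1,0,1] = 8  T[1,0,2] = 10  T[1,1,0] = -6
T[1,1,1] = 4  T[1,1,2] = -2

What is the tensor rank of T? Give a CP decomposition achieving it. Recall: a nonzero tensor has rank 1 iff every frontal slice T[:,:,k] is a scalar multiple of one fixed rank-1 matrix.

rank(T) = 2

Lower bound: the mode-3 unfolding of T (rows indexed by k, columns by (i,j) = (0,0), (0,1), (1,0), (1,1)) is [[30, -6, 30, -6], [8, 4, 8, 4], [10, -2, 10, -2]].
There the 2×2 minor on rows k ∈ {0, 1}, columns (i,j) ∈ {(0,0), (0,1)} is det [[30, -6], [8, 4]] = 168 ≠ 0, so this unfolding has rank ≥ 2; CP rank is at least every unfolding rank, so rank(T) ≥ 2. (Flattening ranks never certify an upper bound on CP rank; for that we must actually write T with 2 rank-1 terms.)
Upper bound — finding two terms. Every mode-1 slice of T is a multiple of one matrix: T[i,:,:] = a[i]·M with a = [1, 1] and M = [[30, 8, 10], [-6, 4, -2]] (rows indexed by j, columns by k). So it suffices to write M as a sum of two rank-1 matrices.
Splitting M by its rows (j = 0, 1), M = [1, 0][30, 8, 10]ᵀ + [0, 1][-6, 4, -2]ᵀ.
Hence T = [1, 1] ⊗ [1, 0] ⊗ [30, 8, 10] + [1, 1] ⊗ [0, 1] ⊗ [-6, 4, -2], so rank(T) ≤ 2.
These bounds meet, so rank(T) = 2.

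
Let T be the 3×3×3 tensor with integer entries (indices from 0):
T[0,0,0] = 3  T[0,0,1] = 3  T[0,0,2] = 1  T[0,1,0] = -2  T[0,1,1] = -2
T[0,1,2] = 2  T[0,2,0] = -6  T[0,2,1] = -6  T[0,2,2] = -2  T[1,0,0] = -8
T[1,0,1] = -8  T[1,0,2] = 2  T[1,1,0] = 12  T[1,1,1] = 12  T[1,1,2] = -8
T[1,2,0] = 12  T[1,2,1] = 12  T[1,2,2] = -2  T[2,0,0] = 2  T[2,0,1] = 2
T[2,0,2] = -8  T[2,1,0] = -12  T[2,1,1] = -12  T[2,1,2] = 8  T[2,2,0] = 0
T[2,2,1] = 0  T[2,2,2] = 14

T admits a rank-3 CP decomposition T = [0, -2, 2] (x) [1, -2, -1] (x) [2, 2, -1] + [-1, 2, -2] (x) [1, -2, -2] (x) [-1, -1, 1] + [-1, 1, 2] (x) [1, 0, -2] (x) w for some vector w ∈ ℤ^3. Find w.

Subtract the known terms from T to get the rank-1 residual R = [-1, 1, 2] (x) [1, 0, -2] (x) w, so R[i,j,k] = a[i]·b[j]·w[k]. Pick indices with nonzero a[0]·b[0] = (-1)·(1) = -1. Only the fibre through (0,0,·) is needed: R[0,0,:] = T[0,0,:] − Σₗ aₗ[0]bₗ[0]cₗ = [3, 3, 1] − (0)·(1)·[2, 2, -1] − (-1)·(1)·[-1, -1, 1] = [2, 2, 2]. Then w[k] = R[0,0,k] / -1 for each k, giving w = [2, 2, 2] / -1 = [-2, -2, -2].

w = [-2, -2, -2]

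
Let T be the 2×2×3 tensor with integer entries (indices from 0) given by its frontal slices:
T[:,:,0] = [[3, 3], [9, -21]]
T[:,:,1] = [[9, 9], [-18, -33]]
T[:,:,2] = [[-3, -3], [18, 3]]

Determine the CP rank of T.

2

Lower bound: in the mode-1 unfolding of T (rows indexed by i, columns by (j,k)) the 2×2 minor on rows i ∈ {0, 1}, columns (j,k) ∈ {(0,0), (0,1)} is det [[3, 9], [9, -18]] = -135 ≠ 0, so that unfolding has rank ≥ 2 and hence rank(T) ≥ 2 (CP rank is at least every unfolding rank, though it can be larger).
Upper bound: with S_k = T[:,:,k], the two rank-1 terms a₁b₁ᵀ, a₂b₂ᵀ are the rank-1 members of the pencil x·S₀ + y·S₁.
det(x·S₀ + y·S₁) is −90·x² − 315·xy − 135·y² = (-45)·(x + 3·y)(2·x + y), vanishing at (x:y) = (3:-1) and (1:-2).
M₁ = 3·S₀ − S₁ = [[0, 0], [45, -30]] = 15·[0, 1][3, -2]ᵀ and M₂ = S₀ − 2·S₁ = [[-15, -15], [45, 45]] = (-15)·[1, -3][1, 1]ᵀ, so take a₁ = [0, 1], b₁ = [3, -2], a₂ = [1, -3], b₂ = [1, 1].
Each slice is an integer combination of E₁ = a₁b₁ᵀ and E₂ = a₂b₂ᵀ: S₀ = 6·E₁ + 3·E₂, S₁ = 3·E₁ + 9·E₂, S₂ = 3·E₁ − 3·E₂; reading off coefficients, c₁ = [6, 3, 3] and c₂ = [3, 9, -3].
Hence T = [0, 1] ⊗ [3, -2] ⊗ [6, 3, 3] + [1, -3] ⊗ [1, 1] ⊗ [3, 9, -3], so rank(T) ≤ 2.
These bounds meet, so rank(T) = 2.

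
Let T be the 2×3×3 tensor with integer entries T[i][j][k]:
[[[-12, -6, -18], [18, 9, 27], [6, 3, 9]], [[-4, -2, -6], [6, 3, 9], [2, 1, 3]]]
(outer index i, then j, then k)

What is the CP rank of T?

Lower bound: T ≠ 0 (e.g. T[0,0,0] = -12), so rank(T) ≥ 1.
Upper bound: the mode-1 fibre T[:,0,0] = [-12, -4] gives a = [3, 1] (primitive direction); the mode-2 fibre T[0,:,0] = [-12, 18, 6] gives b = [2, -3, -1]; then c[k] = T[0,0,k] / (a[0]·b[0]) = [-12, -6, -18] / 6 = [-2, -1, -3].
Expanding [3, 1] ⊗ [2, -3, -1] ⊗ [-2, -1, -3] reproduces all 18 entries of T, so T = [3, 1] ⊗ [2, -3, -1] ⊗ [-2, -1, -3] and rank(T) ≤ 1.
These bounds meet, so rank(T) = 1.

1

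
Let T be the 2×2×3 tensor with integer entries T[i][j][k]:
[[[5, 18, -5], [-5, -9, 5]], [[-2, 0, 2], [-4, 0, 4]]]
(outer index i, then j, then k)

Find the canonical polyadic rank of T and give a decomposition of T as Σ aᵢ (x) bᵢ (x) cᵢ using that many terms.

Lower bound: the mode-2 unfolding of T (rows indexed by j, columns by (i,k) = (0,0), (0,1), (0,2), (1,0), (1,1), (1,2)) is [[5, 18, -5, -2, 0, 2], [-5, -9, 5, -4, 0, 4]].
There the 2×2 minor on rows j ∈ {0, 1}, columns (i,k) ∈ {(0,0), (0,1)} is det [[5, 18], [-5, -9]] = 45 ≠ 0, so this unfolding has rank ≥ 2; CP rank is at least every unfolding rank, so rank(T) ≥ 2. (Flattening ranks never certify an upper bound on CP rank; for that we must actually write T with 2 rank-1 terms.)
Upper bound — finding two terms. Write S_k = T[:,:,k] for the frontal slices: S₀ = [[5, -5], [-2, -4]], S₁ = [[18, -9], [0, 0]], S₂ = [[-5, 5], [2, 4]].
If T = a₁ (x) b₁ (x) c₁ + a₂ (x) b₂ (x) c₂ then each S_k = c₁[k]·a₁b₁ᵀ + c₂[k]·a₂b₂ᵀ. S₀ and S₁ are linearly independent, so a₁b₁ᵀ and a₂b₂ᵀ must span the same plane of matrices: they are the rank-1 matrices of the form x·S₀ + y·S₁.
det(x·S₀ + y·S₁) is −30·x² − 90·xy = (-30)·(x + 3·y)(x), vanishing at (x:y) = (3:-1) and (0:1).
M₁ = 3·S₀ − S₁ = [[-3, -6], [-6, -12]] = (-3)·(1, 2)(1, 2)ᵀ and M₂ = S₁ = [[18, -9], [0, 0]] = 9·(1, 0)(2, -1)ᵀ, so take a₁ = (1, 2), b₁ = (1, 2), a₂ = (1, 0), b₂ = (2, -1).
Each slice is an integer combination of E₁ = a₁b₁ᵀ and E₂ = a₂b₂ᵀ: S₀ = −E₁ + 3·E₂, S₁ = 9·E₂, S₂ = E₁ − 3·E₂; reading off coefficients, c₁ = (-1, 0, 1) and c₂ = (3, 9, -3).
Hence T = (1, 2) (x) (1, 2) (x) (-1, 0, 1) + (1, 0) (x) (2, -1) (x) (3, 9, -3), so rank(T) ≤ 2.
These bounds meet, so rank(T) = 2.

rank(T) = 2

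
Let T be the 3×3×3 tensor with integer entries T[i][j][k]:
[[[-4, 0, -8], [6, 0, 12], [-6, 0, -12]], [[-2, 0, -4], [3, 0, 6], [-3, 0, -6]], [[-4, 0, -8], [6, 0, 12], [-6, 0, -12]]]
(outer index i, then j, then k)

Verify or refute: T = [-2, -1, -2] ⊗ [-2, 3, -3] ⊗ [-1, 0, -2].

Yes

Reconstruct entrywise from the claimed factors. For example, T[1,2,1] = 0 and Σₗ aₗ[1]bₗ[2]cₗ[1] = (-1)·(-3)·(0) = 0; checking all 27 entries, every one matches. The claim holds.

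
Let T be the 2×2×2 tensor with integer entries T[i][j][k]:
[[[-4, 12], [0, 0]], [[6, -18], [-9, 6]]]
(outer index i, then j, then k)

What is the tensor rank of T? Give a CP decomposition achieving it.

rank(T) = 2

Lower bound: the mode-2 unfolding of T (rows indexed by j, columns by (i,k) = (0,0), (0,1), (1,0), (1,1)) is [[-4, 12, 6, -18], [0, 0, -9, 6]].
There the 2×2 minor on rows j ∈ {0, 1}, columns (i,k) ∈ {(0,0), (1,0)} is det [[-4, 6], [0, -9]] = 36 ≠ 0, so this unfolding has rank ≥ 2; CP rank is at least every unfolding rank, so rank(T) ≥ 2. (Unfolding ranks only ever bound the CP rank from below — rank(T) can be strictly larger than all of them — so the matching upper bound has to come from an explicit 2-term decomposition.)
Upper bound — finding two terms. Write S_k = T[:,:,k] for the frontal slices: S₀ = [[-4, 0], [6, -9]], S₁ = [[12, 0], [-18, 6]].
If T = a₁ ⊗ b₁ ⊗ c₁ + a₂ ⊗ b₂ ⊗ c₂ then each S_k = c₁[k]·a₁b₁ᵀ + c₂[k]·a₂b₂ᵀ. S₀ and S₁ are linearly independent, so a₁b₁ᵀ and a₂b₂ᵀ must span the same plane of matrices: they are the rank-1 matrices of the form x·S₀ + y·S₁.
det(x·S₀ + y·S₁) is 36·x² − 132·xy + 72·y² = 12·(x − 3·y)(3·x − 2·y), vanishing at (x:y) = (3:1) and (2:3).
M₁ = 3·S₀ + S₁ = [[0, 0], [0, -21]] = (-21)·(0, 1)(0, 1)ᵀ and M₂ = 2·S₀ + 3·S₁ = [[28, 0], [-42, 0]] = 14·(2, -3)(1, 0)ᵀ, so take a₁ = (0, 1), b₁ = (0, 1), a₂ = (2, -3), b₂ = (1, 0).
Each slice is an integer combination of E₁ = a₁b₁ᵀ and E₂ = a₂b₂ᵀ: S₀ = −9·E₁ − 2·E₂, S₁ = 6·E₁ + 6·E₂; reading off coefficients, c₁ = (-9, 6) and c₂ = (-2, 6).
Hence T = (0, 1) ⊗ (0, 1) ⊗ (-9, 6) + (2, -3) ⊗ (1, 0) ⊗ (-2, 6), so rank(T) ≤ 2.
These bounds meet, so rank(T) = 2.
Check entry T[1,1,0] = -9: (1)·(1)·(-9) + (-3)·(0)·(-2) = -9.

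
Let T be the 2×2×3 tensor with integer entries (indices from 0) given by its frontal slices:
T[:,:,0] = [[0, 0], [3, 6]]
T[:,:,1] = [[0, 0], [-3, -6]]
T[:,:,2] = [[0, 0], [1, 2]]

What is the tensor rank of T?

1

Lower bound: T ≠ 0 (e.g. T[1,0,0] = 3), so rank(T) ≥ 1.
Upper bound: if T = a ∘ b ∘ c then every fibre of T is a multiple of the corresponding factor, so read the factors off the fibres through the nonzero entry T[1,0,0] = 3.
The mode-1 fibre T[:,0,0] = [0, 3] gives a = [0, 1] (primitive direction); the mode-2 fibre T[1,:,0] = [3, 6] gives b = [1, 2]; then c[k] = T[1,0,k] / (a[1]·b[0]) = [3, -3, 1] / 1 = [3, -3, 1].
Expanding [0, 1] ∘ [1, 2] ∘ [3, -3, 1] reproduces all 12 entries of T, so T = [0, 1] ∘ [1, 2] ∘ [3, -3, 1] and rank(T) ≤ 1.
These bounds meet, so rank(T) = 1.
Check entry T[0,1,0] = 0: (0)·(2)·(3) = 0.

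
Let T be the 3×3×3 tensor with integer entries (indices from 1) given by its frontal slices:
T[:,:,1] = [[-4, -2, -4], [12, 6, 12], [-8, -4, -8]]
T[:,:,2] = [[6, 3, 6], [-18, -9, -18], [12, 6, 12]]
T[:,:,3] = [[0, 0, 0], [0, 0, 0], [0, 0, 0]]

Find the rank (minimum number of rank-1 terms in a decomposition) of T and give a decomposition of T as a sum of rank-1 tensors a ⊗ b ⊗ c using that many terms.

rank(T) = 1

Lower bound: T ≠ 0 (e.g. T[1,1,1] = -4), so rank(T) ≥ 1.
Upper bound: the mode-1 fibre T[:,1,1] = [-4, 12, -8] gives a = (1, -3, 2) (primitive direction); the mode-2 fibre T[1,:,1] = [-4, -2, -4] gives b = (2, 1, 2); then c[k] = T[1,1,k] / (a[1]·b[1]) = [-4, 6, 0] / 2 = (-2, 3, 0).
Expanding (1, -3, 2) ⊗ (2, 1, 2) ⊗ (-2, 3, 0) reproduces all 27 entries of T, so T = (1, -3, 2) ⊗ (2, 1, 2) ⊗ (-2, 3, 0) and rank(T) ≤ 1.
These bounds meet, so rank(T) = 1.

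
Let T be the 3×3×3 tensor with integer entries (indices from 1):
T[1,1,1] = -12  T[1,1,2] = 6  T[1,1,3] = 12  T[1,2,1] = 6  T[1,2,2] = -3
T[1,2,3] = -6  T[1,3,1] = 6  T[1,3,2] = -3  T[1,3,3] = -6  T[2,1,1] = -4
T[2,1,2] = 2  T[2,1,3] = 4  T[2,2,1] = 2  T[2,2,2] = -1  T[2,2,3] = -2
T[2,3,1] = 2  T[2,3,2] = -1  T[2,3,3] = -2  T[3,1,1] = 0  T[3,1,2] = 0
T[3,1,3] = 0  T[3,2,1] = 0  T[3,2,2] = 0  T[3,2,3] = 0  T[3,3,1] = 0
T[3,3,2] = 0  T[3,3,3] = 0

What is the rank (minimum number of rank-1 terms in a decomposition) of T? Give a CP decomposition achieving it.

rank(T) = 1

Lower bound: T ≠ 0 (e.g. T[1,1,1] = -12), so rank(T) ≥ 1.
Upper bound: if T = a ⊗ b ⊗ c then every fibre of T is a multiple of the corresponding factor, so read the factors off the fibres through the nonzero entry T[1,1,1] = -12.
The mode-1 fibre T[:,1,1] = [-12, -4, 0] gives a = [3, 1, 0] (primitive direction); the mode-2 fibre T[1,:,1] = [-12, 6, 6] gives b = [2, -1, -1]; then c[k] = T[1,1,k] / (a[1]·b[1]) = [-12, 6, 12] / 6 = [-2, 1, 2].
Expanding [3, 1, 0] ⊗ [2, -1, -1] ⊗ [-2, 1, 2] reproduces all 27 entries of T, so T = [3, 1, 0] ⊗ [2, -1, -1] ⊗ [-2, 1, 2] and rank(T) ≤ 1.
These bounds meet, so rank(T) = 1.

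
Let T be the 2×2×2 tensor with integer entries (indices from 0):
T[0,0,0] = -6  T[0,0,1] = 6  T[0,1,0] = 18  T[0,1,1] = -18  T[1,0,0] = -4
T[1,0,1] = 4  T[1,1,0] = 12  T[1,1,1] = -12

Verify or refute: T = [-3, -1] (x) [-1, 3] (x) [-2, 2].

No

Reconstruct entry (1,0,0) from the claimed factors: Σₗ aₗ[1]bₗ[0]cₗ[0] = (-1)·(-1)·(-2) = -2, but T[1,0,0] = -4. The claim is false.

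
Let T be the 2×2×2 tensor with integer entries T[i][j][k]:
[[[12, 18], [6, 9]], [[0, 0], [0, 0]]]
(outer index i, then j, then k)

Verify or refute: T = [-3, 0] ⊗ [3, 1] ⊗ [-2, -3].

No

Reconstruct entry (0,0,0) from the claimed factors: Σₗ aₗ[0]bₗ[0]cₗ[0] = (-3)·(3)·(-2) = 18, but T[0,0,0] = 12. The claim is false.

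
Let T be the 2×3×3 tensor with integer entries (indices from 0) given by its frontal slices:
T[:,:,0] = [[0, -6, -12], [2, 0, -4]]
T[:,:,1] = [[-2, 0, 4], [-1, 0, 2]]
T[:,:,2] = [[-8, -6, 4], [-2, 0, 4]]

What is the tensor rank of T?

Lower bound: the mode-3 unfolding of T (rows indexed by k, columns by (i,j) = (0,0), (0,1), (0,2), (1,0), (1,1), (1,2)) is [[0, -6, -12, 2, 0, -4], [-2, 0, 4, -1, 0, 2], [-8, -6, 4, -2, 0, 4]].
There the 2×2 minor on rows k ∈ {0, 1}, columns (i,j) ∈ {(0,0), (0,1)} is det [[0, -6], [-2, 0]] = -12 ≠ 0, so this unfolding has rank ≥ 2; CP rank is at least every unfolding rank, so rank(T) ≥ 2. (Unfolding ranks only ever bound the CP rank from below — rank(T) can be strictly larger than all of them — so the matching upper bound has to come from an explicit 2-term decomposition.)
Upper bound — finding two terms. Write S_k = T[:,:,k] for the frontal slices: S₀ = [[0, -6, -12], [2, 0, -4]], S₁ = [[-2, 0, 4], [-1, 0, 2]], S₂ = [[-8, -6, 4], [-2, 0, 4]].
If T = a₁ (x) b₁ (x) c₁ + a₂ (x) b₂ (x) c₂ then each S_k = c₁[k]·a₁b₁ᵀ + c₂[k]·a₂b₂ᵀ. S₀ and S₁ are linearly independent, so a₁b₁ᵀ and a₂b₂ᵀ must span the same plane of matrices: they are the rank-1 matrices of the form x·S₀ + y·S₁.
The 2×2 minor of x·S₀ + y·S₁ on rows {0,1}, columns {0,1} is 12·x² − 6·xy = 6·(2·x − y)(x), vanishing at (x:y) = (1:2) and (0:1).
M₁ = S₀ + 2·S₁ = [[-4, -6, -4], [0, 0, 0]] = (-2)·[1, 0][2, 3, 2]ᵀ and M₂ = S₁ = [[-2, 0, 4], [-1, 0, 2]] = −[2, 1][1, 0, -2]ᵀ, so take a₁ = [1, 0], b₁ = [2, 3, 2], a₂ = [2, 1], b₂ = [1, 0, -2].
Each slice is an integer combination of E₁ = a₁b₁ᵀ and E₂ = a₂b₂ᵀ: S₀ = −2·E₁ + 2·E₂, S₁ = −E₂, S₂ = −2·E₁ − 2·E₂; reading off coefficients, c₁ = [-2, 0, -2] and c₂ = [2, -1, -2].
Hence T = [1, 0] (x) [2, 3, 2] (x) [-2, 0, -2] + [2, 1] (x) [1, 0, -2] (x) [2, -1, -2], so rank(T) ≤ 2.
These bounds meet, so rank(T) = 2.
Check entry T[0,2,1] = 4: (1)·(2)·(0) + (2)·(-2)·(-1) = 4.

2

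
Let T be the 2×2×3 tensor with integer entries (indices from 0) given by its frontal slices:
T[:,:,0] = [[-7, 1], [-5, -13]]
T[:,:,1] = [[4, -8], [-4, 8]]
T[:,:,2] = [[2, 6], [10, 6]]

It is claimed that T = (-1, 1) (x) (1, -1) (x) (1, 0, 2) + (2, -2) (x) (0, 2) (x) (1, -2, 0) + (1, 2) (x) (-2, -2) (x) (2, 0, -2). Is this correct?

Reconstruct entry (0,0,0) from the claimed factors: Σₗ aₗ[0]bₗ[0]cₗ[0] = (-1)·(1)·(1) + (2)·(0)·(1) + (1)·(-2)·(2) = -5, but T[0,0,0] = -7. The claim is false.

No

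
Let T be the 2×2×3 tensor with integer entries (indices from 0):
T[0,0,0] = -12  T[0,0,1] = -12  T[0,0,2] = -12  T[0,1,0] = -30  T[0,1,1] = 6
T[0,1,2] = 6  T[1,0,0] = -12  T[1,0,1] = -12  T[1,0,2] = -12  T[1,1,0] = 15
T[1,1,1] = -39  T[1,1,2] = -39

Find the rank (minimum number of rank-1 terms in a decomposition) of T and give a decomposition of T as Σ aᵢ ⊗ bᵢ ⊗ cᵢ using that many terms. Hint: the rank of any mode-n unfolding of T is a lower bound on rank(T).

Lower bound: the mode-2 unfolding of T (rows indexed by j, columns by (i,k) = (0,0), (0,1), (0,2), (1,0), (1,1), (1,2)) is [[-12, -12, -12, -12, -12, -12], [-30, 6, 6, 15, -39, -39]].
There the 2×2 minor on rows j ∈ {0, 1}, columns (i,k) ∈ {(0,0), (0,1)} is det [[-12, -12], [-30, 6]] = -432 ≠ 0, so this unfolding has rank ≥ 2; CP rank is at least every unfolding rank, so rank(T) ≥ 2. (Flattening ranks never certify an upper bound on CP rank; for that we must actually write T with 2 rank-1 terms.)
Upper bound — finding two terms. Write S_k = T[:,:,k] for the frontal slices: S₀ = [[-12, -30], [-12, 15]], S₁ = [[-12, 6], [-12, -39]], S₂ = [[-12, 6], [-12, -39]].
If T = a₁ ⊗ b₁ ⊗ c₁ + a₂ ⊗ b₂ ⊗ c₂ then each S_k = c₁[k]·a₁b₁ᵀ + c₂[k]·a₂b₂ᵀ. S₀ and S₁ are linearly independent, so a₁b₁ᵀ and a₂b₂ᵀ must span the same plane of matrices: they are the rank-1 matrices of the form x·S₀ + y·S₁.
det(x·S₀ + y·S₁) is −540·x² + 540·y² = (-540)·(x − y)(x + y), vanishing at (x:y) = (1:1) and (1:-1).
M₁ = S₀ + S₁ = [[-24, -24], [-24, -24]] = (-24)·[1, 1][1, 1]ᵀ and M₂ = S₀ − S₁ = [[0, -36], [0, 54]] = (-18)·[2, -3][0, 1]ᵀ, so take a₁ = [1, 1], b₁ = [1, 1], a₂ = [2, -3], b₂ = [0, 1].
Each slice is an integer combination of E₁ = a₁b₁ᵀ and E₂ = a₂b₂ᵀ: S₀ = −12·E₁ − 9·E₂, S₁ = −12·E₁ + 9·E₂, S₂ = −12·E₁ + 9·E₂; reading off coefficients, c₁ = [-12, -12, -12] and c₂ = [-9, 9, 9].
Hence T = [1, 1] ⊗ [1, 1] ⊗ [-12, -12, -12] + [2, -3] ⊗ [0, 1] ⊗ [-9, 9, 9], so rank(T) ≤ 2.
These bounds meet, so rank(T) = 2.

rank(T) = 2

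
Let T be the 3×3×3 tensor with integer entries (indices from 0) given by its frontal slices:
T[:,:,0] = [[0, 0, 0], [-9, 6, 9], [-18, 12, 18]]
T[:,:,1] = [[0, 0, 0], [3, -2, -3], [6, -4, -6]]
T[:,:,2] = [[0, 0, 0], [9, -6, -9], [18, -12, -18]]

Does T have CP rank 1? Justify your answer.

Yes

If T = a ⊗ b ⊗ c then every fibre of T is a multiple of the corresponding factor, so read the factors off the fibres through the nonzero entry T[1,0,0] = -9.
The mode-1 fibre T[:,0,0] = [0, -9, -18] gives a = (0, 1, 2) (primitive direction); the mode-2 fibre T[1,:,0] = [-9, 6, 9] gives b = (3, -2, -3); then c[k] = T[1,0,k] / (a[1]·b[0]) = [-9, 3, 9] / 3 = (-3, 1, 3).
Expanding (0, 1, 2) ⊗ (3, -2, -3) ⊗ (-3, 1, 3) reproduces all 27 entries of T, so T = (0, 1, 2) ⊗ (3, -2, -3) ⊗ (-3, 1, 3) and rank(T) ≤ 1.
Equivalently every frontal slice T[:,:,k] is c[k] times the rank-1 matrix (0, 1, 2) ⊗ (3, -2, -3). So T has rank 1 (it is nonzero).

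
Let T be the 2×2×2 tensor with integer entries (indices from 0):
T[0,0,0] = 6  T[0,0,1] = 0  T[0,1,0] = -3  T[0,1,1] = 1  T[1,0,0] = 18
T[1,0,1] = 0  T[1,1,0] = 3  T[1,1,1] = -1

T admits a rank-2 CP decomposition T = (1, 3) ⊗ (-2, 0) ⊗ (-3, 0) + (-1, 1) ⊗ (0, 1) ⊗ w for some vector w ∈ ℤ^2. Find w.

Subtract the known terms from T to get the rank-1 residual R = (-1, 1) ⊗ (0, 1) ⊗ w, so R[i,j,k] = a[i]·b[j]·w[k]. Pick indices with nonzero a[0]·b[1] = (-1)·(1) = -1. Only the fibre through (0,1,·) is needed: R[0,1,:] = T[0,1,:] − Σₗ aₗ[0]bₗ[1]cₗ = [-3, 1] − (1)·(0)·(-3, 0) = [-3, 1]. Then w[k] = R[0,1,k] / -1 for each k, giving w = [-3, 1] / -1 = (3, -1).

w = (3, -1)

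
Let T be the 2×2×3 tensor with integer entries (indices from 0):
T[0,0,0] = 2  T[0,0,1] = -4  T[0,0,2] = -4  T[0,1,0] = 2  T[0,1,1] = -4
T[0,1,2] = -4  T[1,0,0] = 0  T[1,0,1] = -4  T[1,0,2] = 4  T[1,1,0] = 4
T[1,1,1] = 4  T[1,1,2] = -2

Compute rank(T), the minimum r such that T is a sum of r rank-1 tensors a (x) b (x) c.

Lower bound: in the mode-3 unfolding of T (rows indexed by k, columns by (i,j)) the 3×3 minor on rows k ∈ {0, 1, 2}, columns (i,j) ∈ {(0,0), (1,0), (1,1)} is det [[2, 0, 4], [-4, -4, 4], [-4, 4, -2]] = -144 ≠ 0, so that unfolding has rank ≥ 3 and hence rank(T) ≥ 3 (CP rank is at least every unfolding rank, though it can be larger).
Upper bound: T is a sum of 3 rank-1 terms, T = [0, 1] (x) [0, 1] (x) [4, 4, -2] + [0, 1] (x) [1, 0] (x) [0, -4, 4] + [1, 0] (x) [1, 1] (x) [2, -4, -4] (written with every a and b primitive with positive leading entry and the scale carried by c; CP decompositions are not unique, and this one is verified by expanding entrywise), so rank(T) ≤ 3.
These bounds meet, so rank(T) = 3.

3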